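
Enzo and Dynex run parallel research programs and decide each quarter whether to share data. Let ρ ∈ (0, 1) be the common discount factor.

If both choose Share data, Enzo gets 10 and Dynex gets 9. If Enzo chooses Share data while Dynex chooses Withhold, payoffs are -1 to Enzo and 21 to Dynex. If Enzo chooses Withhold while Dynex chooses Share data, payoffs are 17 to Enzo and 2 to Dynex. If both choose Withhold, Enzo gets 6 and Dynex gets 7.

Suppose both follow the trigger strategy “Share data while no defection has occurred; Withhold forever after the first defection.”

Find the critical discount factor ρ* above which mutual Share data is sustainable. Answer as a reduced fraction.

6/7

Enzo: cooperation gives 10 each period; deviation gives 17 once then 6 forever.
  10/(1−ρ) ≥ 17 + 6ρ/(1−ρ) ⇒ ρ ≥ 7/11.
Dynex: cooperation gives 9 each period; deviation gives 21 once then 7 forever.
  ρ ≥ 12/14 = 6/7.
Both must hold, so the binding constraint is Dynex's: ρ ≥ 6/7.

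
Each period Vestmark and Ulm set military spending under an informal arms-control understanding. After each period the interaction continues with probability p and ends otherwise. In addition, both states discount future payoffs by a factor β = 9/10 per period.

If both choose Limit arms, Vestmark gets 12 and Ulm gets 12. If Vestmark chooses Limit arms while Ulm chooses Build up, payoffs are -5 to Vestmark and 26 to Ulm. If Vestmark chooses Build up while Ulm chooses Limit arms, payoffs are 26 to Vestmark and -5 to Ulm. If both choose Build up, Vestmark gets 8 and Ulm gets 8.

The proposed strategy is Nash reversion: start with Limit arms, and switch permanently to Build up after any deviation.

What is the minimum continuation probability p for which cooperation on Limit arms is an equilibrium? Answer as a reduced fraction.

70/81

With continuation probability p and discount β, the effective per-period discount factor is βp.
Grim-trigger IC: βp ≥ (26−12)/(26−8) = 7/9.
So p ≥ (7/9)/(9/10) = 70/81.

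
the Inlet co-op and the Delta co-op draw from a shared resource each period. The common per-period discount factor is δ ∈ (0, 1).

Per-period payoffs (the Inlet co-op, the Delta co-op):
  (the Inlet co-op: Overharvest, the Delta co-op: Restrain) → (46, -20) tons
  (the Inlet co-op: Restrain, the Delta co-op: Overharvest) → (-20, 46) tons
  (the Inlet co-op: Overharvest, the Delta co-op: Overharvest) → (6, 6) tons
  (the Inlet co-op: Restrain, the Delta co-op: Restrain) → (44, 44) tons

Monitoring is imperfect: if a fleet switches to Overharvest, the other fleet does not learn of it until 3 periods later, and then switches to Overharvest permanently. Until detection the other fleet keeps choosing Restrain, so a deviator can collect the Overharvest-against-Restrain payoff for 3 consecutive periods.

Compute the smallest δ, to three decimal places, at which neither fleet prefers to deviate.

0.368

Deviating for the 3 undetected periods gains 46−44 = 2 per period over cooperation, then loses 44−6 = 38 per period forever once punishment starts.
Gain: 2(1 + δ + … + δ^2); loss: 38·δ^3/(1−δ).
No profitable deviation ⇔ 2(1−δ^3) ≤ 38·δ^3, i.e. δ^3 ≥ 2/(2+38) = 1/20.
Hence δ ≥ (1/20)^(1/3) ≈ 0.368.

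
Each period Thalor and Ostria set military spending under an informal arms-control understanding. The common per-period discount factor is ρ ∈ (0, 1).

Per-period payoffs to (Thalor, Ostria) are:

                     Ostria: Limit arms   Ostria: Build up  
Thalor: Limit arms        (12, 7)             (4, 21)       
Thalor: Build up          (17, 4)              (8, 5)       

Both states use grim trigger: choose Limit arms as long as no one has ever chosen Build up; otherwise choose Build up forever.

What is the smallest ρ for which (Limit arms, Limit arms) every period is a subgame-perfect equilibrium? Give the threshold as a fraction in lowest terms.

Thalor: cooperation gives 12 each period; deviation gives 17 once then 8 forever.
  12/(1−ρ) ≥ 17 + 8ρ/(1−ρ) ⇒ ρ ≥ 5/9.
Ostria: cooperation gives 7 each period; deviation gives 21 once then 5 forever.
  ρ ≥ 14/16 = 7/8.
Both must hold, so the binding constraint is Ostria's: ρ ≥ 7/8.

7/8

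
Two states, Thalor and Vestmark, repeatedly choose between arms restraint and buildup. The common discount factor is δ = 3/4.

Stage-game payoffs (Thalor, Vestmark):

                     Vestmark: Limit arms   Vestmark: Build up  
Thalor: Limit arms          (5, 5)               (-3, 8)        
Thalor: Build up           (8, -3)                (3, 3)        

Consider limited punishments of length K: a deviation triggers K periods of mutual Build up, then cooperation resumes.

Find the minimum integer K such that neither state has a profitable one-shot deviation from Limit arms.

3

IC: δ(1−δ^K)/(1−δ) ≥ (8−5)/(5−3) = 3/2.
With δ = 3/4: need 1 − δ^K ≥ 3/2·(1−3/4)/(3/4), i.e. δ^K ≤ 0.5000.
Since (3/4)^2 = 0.5625 and (3/4)^3 = 0.4219, the smallest such K is 3.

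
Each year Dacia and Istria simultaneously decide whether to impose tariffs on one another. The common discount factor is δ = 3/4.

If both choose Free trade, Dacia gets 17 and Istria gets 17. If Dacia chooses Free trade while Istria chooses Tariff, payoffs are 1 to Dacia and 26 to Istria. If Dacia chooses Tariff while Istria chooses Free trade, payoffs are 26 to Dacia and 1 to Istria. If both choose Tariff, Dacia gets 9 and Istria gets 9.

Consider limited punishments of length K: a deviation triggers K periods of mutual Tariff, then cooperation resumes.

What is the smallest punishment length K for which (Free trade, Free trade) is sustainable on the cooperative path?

2

Need Σ_{k=1}^{K} δ^k ≥ (26−17)/(17−9) = 1.1250 at δ = 3/4.
At K = 1 the sum is 0.7500 < 1.1250; at K = 2 it is 1.3125 ≥ 1.1250.
So the minimum punishment length is K = 2.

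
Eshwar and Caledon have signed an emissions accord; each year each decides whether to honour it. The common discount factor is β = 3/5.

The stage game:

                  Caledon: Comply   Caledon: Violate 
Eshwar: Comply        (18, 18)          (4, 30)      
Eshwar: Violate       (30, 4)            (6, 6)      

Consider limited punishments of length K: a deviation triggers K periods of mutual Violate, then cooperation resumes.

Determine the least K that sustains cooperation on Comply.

IC: β(1−β^K)/(1−β) ≥ (30−18)/(18−6) = 1.
With β = 3/5: need 1 − β^K ≥ 1·(1−3/5)/(3/5), i.e. β^K ≤ 0.3333.
Since (3/5)^2 = 0.3600 and (3/5)^3 = 0.2160, the smallest such K is 3.

3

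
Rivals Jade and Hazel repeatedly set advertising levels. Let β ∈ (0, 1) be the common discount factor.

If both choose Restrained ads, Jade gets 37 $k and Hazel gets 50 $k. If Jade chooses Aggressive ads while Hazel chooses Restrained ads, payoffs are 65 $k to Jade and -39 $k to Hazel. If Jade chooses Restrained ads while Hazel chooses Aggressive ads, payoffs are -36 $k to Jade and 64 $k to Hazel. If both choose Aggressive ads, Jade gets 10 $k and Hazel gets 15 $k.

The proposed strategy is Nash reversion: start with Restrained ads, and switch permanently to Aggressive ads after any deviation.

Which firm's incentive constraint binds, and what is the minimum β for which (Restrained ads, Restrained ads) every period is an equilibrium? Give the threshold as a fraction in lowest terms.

Jade; β ≥ 28/55

Jade: cooperation gives 37 each period; deviation gives 65 once then 10 forever.
  37/(1−β) ≥ 65 + 10β/(1−β) ⇒ β ≥ 28/55.
Hazel: cooperation gives 50 each period; deviation gives 64 once then 15 forever.
  β ≥ 14/49 = 2/7.
Both must hold, so the binding constraint is Jade's: β ≥ 28/55.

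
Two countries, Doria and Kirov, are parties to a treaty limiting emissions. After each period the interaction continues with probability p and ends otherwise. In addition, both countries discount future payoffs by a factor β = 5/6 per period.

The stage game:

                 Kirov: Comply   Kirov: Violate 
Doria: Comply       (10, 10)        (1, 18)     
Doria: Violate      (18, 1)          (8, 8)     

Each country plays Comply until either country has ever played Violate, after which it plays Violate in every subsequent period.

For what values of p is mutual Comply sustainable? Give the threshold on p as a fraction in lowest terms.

Expected continuation weight on next period's payoff is β·p = 5/6·p, which plays the role of the discount factor.
Cooperation requires 5/6·p ≥ (18−10)/(18−8) = 4/5, hence p ≥ 24/25.

24/25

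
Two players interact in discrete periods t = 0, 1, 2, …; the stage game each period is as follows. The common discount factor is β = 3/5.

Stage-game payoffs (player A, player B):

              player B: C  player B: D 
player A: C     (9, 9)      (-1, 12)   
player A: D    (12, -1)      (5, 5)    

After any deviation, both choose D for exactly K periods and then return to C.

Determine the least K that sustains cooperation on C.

2

Need Σ_{k=1}^{K} β^k ≥ (12−9)/(9−5) = 0.7500 at β = 3/5.
At K = 1 the sum is 0.6000 < 0.7500; at K = 2 it is 0.9600 ≥ 0.7500.
So the minimum punishment length is K = 2.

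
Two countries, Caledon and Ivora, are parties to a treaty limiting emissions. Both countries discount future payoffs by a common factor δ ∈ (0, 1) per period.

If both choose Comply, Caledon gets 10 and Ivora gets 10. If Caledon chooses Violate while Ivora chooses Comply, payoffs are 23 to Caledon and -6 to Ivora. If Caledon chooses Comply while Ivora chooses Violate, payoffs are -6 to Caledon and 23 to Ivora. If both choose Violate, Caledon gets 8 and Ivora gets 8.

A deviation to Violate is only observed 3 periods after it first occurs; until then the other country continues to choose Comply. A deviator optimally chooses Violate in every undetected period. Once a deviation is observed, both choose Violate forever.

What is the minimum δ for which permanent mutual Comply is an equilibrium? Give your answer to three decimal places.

0.953

The best deviation is to choose Violate for all 3 undetected periods, earning 23 each, then 8 forever once detected.
Deviation value: 23(1−δ^3)/(1−δ) + 8δ^3/(1−δ); cooperation value: 10/(1−δ).
IC: 10 ≥ 23(1−δ^3) + 8δ^3 = 23 − 15δ^3.
So δ^3 ≥ 13/15, giving δ ≥ (13/15)^(1/3) ≈ 0.953.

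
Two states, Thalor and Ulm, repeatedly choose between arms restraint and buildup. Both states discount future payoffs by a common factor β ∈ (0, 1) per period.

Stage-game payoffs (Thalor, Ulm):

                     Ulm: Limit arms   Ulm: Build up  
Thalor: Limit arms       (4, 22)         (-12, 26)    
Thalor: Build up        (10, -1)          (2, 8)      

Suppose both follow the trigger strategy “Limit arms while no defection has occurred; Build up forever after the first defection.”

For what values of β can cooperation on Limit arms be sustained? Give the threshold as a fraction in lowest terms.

For Thalor: deviation gain 10−4 = 6, per-period punishment loss 4−2 = 2. IC gives β ≥ 6/8 = 3/4.
For Ulm: gain 4, loss 14 per period, so β ≥ 4/18 = 2/9.
The tighter constraint is Thalor's, so cooperation needs β ≥ 3/4.

3/4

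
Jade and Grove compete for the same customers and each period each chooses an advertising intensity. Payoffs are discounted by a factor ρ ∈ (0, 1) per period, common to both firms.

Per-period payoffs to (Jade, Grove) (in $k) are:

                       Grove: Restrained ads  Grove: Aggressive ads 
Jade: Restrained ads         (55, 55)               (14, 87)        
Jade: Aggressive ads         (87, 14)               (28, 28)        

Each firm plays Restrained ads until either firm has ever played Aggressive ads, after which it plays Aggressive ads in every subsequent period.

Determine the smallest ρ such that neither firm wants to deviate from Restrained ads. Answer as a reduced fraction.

Under grim trigger the critical discount factor is (T−C)/(T−P) with T = 87, C = 55, P = 28.
ρ* = (87−55)/(87−28) = 32/59.

32/59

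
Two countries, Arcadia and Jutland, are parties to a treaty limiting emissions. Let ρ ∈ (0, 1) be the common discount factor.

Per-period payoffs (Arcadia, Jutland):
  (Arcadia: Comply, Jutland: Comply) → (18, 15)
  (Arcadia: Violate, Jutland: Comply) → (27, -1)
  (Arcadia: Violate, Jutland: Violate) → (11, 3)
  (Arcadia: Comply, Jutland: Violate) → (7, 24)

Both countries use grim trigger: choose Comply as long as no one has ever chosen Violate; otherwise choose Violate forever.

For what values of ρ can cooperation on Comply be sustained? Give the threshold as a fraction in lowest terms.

Arcadia: cooperation gives 18 each period; deviation gives 27 once then 11 forever.
  18/(1−ρ) ≥ 27 + 11ρ/(1−ρ) ⇒ ρ ≥ 9/16.
Jutland: cooperation gives 15 each period; deviation gives 24 once then 3 forever.
  ρ ≥ 9/21 = 3/7.
Both must hold, so the binding constraint is Arcadia's: ρ ≥ 9/16.

9/16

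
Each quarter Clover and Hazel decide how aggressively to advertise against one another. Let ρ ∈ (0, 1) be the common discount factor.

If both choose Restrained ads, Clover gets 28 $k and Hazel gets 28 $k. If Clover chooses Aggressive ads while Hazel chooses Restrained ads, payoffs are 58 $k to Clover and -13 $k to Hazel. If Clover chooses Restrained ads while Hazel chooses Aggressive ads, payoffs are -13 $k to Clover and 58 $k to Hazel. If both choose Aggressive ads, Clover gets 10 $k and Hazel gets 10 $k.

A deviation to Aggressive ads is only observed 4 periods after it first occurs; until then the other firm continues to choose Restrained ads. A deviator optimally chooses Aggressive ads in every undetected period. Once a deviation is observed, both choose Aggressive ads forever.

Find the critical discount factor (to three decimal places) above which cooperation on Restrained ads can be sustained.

A deviator earns 58 for 4 periods, then 10 forever; cooperating earns 28 forever. Multiplying the IC by (1−ρ):
28 ≥ 58(1−ρ^4) + 10ρ^4, so 48·ρ^4 ≥ 30 and ρ^4 ≥ 5/8.
ρ ≥ (5/8)^(1/4) ≈ 0.889.

0.889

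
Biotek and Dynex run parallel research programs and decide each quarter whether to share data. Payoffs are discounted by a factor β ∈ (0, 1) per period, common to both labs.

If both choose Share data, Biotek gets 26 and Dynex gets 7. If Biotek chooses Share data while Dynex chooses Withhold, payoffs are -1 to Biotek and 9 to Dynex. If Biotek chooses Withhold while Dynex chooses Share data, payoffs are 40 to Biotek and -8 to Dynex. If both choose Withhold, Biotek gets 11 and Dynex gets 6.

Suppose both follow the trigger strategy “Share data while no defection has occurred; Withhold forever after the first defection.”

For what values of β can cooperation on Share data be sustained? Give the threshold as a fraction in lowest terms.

2/3

Biotek's threshold: (40−26)/(40−11) = 14/29.
Dynex's threshold: (9−7)/(9−6) = 2/3.
14/29 < 2/3, so Dynex binds and β* = 2/3.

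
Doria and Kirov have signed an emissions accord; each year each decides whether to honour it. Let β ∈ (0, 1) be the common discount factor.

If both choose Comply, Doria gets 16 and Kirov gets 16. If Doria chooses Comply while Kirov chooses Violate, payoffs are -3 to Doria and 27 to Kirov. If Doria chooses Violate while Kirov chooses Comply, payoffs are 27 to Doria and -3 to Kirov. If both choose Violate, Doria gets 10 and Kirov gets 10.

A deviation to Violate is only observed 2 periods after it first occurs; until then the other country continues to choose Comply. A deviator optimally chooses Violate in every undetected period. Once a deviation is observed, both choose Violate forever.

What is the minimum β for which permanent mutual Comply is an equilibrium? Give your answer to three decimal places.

Deviating for the 2 undetected periods gains 27−16 = 11 per period over cooperation, then loses 16−10 = 6 per period forever once punishment starts.
Gain: 11(1 + β + … + β^1); loss: 6·β^2/(1−β).
No profitable deviation ⇔ 11(1−β^2) ≤ 6·β^2, i.e. β^2 ≥ 11/(11+6) = 11/17.
Hence β ≥ (11/17)^(1/2) ≈ 0.804.

0.804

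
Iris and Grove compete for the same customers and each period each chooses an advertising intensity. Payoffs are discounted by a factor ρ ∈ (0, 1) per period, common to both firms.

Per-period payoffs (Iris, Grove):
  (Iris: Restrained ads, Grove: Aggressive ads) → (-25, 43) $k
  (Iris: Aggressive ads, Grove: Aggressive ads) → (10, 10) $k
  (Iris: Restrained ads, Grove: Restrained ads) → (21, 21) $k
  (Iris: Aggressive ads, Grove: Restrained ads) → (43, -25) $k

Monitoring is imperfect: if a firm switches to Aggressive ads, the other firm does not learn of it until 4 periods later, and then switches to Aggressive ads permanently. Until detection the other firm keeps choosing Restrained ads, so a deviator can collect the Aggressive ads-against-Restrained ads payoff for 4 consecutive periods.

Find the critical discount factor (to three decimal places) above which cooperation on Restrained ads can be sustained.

Deviating for the 4 undetected periods gains 43−21 = 22 per period over cooperation, then loses 21−10 = 11 per period forever once punishment starts.
Gain: 22(1 + ρ + … + ρ^3); loss: 11·ρ^4/(1−ρ).
No profitable deviation ⇔ 22(1−ρ^4) ≤ 11·ρ^4, i.e. ρ^4 ≥ 22/(22+11) = 2/3.
Hence ρ ≥ (2/3)^(1/4) ≈ 0.904.

0.904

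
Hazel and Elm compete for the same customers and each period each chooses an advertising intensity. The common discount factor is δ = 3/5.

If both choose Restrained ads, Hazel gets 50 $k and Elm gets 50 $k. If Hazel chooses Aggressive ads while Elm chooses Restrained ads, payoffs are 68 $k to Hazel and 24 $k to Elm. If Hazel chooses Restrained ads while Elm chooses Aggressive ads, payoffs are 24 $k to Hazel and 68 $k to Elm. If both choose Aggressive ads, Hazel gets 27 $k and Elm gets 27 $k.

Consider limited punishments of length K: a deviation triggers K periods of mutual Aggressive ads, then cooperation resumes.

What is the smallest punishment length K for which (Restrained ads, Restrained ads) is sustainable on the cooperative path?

2

No profitable deviation requires (50−27)(δ+…+δ^K) ≥ 68−50, i.e. δ+…+δ^K ≥ 18/23 ≈ 0.7826.
With δ = 3/5, the partial sums are K=1: 0.6000, K=2: 0.9600.
K = 2 is the first length at which the sum reaches 0.7826.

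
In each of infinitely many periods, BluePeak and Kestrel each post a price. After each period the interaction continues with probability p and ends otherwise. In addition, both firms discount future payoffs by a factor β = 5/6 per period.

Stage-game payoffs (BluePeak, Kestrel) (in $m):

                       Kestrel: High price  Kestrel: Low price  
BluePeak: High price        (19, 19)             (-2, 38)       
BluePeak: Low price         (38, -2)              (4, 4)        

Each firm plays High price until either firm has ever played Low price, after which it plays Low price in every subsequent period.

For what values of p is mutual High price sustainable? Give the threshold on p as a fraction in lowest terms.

57/85

Expected continuation weight on next period's payoff is β·p = 5/6·p, which plays the role of the discount factor.
Cooperation requires 5/6·p ≥ (38−19)/(38−4) = 19/34, hence p ≥ 57/85.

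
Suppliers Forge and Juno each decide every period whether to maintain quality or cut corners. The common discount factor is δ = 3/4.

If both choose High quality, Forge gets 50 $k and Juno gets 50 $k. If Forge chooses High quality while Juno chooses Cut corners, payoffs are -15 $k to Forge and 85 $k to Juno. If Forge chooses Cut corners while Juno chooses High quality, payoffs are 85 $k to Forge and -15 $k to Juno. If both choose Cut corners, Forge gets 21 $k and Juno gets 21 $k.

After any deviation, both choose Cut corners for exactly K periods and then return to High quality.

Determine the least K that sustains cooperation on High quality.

Need Σ_{k=1}^{K} δ^k ≥ (85−50)/(50−21) = 1.2069 at δ = 3/4.
At K = 1 the sum is 0.7500 < 1.2069; at K = 2 it is 1.3125 ≥ 1.2069.
So the minimum punishment length is K = 2.

2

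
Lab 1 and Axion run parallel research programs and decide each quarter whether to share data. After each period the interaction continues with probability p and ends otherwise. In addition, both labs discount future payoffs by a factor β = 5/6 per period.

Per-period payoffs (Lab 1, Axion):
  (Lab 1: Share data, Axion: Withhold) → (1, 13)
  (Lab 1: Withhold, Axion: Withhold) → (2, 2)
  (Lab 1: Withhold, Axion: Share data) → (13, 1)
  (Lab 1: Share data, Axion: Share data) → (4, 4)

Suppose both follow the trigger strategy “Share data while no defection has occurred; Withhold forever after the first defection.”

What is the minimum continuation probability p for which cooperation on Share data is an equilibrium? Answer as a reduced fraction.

54/55

Expected continuation weight on next period's payoff is β·p = 5/6·p, which plays the role of the discount factor.
Cooperation requires 5/6·p ≥ (13−4)/(13−2) = 9/11, hence p ≥ 54/55.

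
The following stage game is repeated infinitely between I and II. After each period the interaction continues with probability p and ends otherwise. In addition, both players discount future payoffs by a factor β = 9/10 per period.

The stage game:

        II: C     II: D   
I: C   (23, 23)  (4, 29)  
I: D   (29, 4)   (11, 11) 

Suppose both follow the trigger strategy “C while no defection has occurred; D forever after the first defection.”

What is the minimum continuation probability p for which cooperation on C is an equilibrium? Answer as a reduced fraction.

10/27

With continuation probability p and discount β, the effective per-period discount factor is βp.
Grim-trigger IC: βp ≥ (29−23)/(29−11) = 1/3.
So p ≥ (1/3)/(9/10) = 10/27.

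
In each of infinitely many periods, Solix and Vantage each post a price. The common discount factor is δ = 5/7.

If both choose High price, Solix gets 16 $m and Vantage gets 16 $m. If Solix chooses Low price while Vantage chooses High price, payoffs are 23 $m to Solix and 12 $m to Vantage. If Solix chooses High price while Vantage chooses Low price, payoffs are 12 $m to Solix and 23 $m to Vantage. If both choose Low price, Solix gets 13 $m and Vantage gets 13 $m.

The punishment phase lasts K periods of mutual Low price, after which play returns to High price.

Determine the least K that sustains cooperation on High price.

Need Σ_{k=1}^{K} δ^k ≥ (23−16)/(16−13) = 2.3333 at δ = 5/7.
At K = 8 the sum is 2.3306 < 2.3333; at K = 9 it is 2.3790 ≥ 2.3333.
So the minimum punishment length is K = 9.

9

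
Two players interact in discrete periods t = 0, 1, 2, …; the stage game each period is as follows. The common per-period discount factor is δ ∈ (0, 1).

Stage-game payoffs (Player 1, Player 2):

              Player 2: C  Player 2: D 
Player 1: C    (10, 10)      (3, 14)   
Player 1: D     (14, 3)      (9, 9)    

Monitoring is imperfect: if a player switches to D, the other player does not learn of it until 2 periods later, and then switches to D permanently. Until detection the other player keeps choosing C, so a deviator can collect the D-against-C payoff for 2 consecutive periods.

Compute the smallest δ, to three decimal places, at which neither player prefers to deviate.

0.894

Deviating for the 2 undetected periods gains 14−10 = 4 per period over cooperation, then loses 10−9 = 1 per period forever once punishment starts.
Gain: 4(1 + δ + … + δ^1); loss: 1·δ^2/(1−δ).
No profitable deviation ⇔ 4(1−δ^2) ≤ 1·δ^2, i.e. δ^2 ≥ 4/(4+1) = 4/5.
Hence δ ≥ (4/5)^(1/2) ≈ 0.894.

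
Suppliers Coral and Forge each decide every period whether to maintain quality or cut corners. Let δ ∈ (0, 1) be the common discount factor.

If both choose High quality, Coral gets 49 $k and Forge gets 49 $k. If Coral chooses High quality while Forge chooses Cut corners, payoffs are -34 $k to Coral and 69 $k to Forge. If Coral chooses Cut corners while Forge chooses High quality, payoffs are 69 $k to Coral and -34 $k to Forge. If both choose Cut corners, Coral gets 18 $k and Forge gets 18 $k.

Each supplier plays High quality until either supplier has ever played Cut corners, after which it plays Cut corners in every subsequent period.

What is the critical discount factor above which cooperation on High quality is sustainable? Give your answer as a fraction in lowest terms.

Under grim trigger the critical discount factor is (T−C)/(T−P) with T = 69, C = 49, P = 18.
δ* = (69−49)/(69−18) = 20/51.

20/51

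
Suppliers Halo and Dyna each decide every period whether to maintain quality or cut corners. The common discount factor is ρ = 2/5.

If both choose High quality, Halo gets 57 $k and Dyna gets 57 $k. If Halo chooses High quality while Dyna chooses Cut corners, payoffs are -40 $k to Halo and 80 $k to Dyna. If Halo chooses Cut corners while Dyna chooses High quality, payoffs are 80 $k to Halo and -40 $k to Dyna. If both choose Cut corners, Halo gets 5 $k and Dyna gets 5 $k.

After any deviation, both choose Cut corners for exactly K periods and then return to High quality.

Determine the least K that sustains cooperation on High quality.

2

IC: ρ(1−ρ^K)/(1−ρ) ≥ (80−57)/(57−5) = 23/52.
With ρ = 2/5: need 1 − ρ^K ≥ 23/52·(1−2/5)/(2/5), i.e. ρ^K ≤ 0.3365.
Since (2/5)^1 = 0.4000 and (2/5)^2 = 0.1600, the smallest such K is 2.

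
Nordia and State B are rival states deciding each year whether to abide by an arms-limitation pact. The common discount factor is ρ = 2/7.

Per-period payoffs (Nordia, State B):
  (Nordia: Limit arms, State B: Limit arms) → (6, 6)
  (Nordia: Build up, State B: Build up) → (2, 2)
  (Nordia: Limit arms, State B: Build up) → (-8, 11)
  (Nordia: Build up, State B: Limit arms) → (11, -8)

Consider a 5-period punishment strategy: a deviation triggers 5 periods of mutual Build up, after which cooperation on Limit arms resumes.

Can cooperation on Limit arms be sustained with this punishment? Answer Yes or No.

No

IC: ρ+…+ρ^5 ≥ (11−6)/(6−2) = 5/4.
At ρ = 2/7: partial sum = 0.3992 < 1.2500. Cooperation not sustainable.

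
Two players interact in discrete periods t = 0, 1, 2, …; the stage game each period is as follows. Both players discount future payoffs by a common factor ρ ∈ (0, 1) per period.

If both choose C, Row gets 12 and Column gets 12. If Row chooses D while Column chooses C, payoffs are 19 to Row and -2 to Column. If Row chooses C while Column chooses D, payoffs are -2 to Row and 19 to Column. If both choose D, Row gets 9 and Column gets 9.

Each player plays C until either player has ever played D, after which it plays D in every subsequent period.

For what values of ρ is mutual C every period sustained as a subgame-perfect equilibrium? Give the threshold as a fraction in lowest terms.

7/10

12/(1−ρ) ≥ 19 + 9ρ/(1−ρ)
12 ≥ 19 − 10ρ
ρ ≥ 7/10.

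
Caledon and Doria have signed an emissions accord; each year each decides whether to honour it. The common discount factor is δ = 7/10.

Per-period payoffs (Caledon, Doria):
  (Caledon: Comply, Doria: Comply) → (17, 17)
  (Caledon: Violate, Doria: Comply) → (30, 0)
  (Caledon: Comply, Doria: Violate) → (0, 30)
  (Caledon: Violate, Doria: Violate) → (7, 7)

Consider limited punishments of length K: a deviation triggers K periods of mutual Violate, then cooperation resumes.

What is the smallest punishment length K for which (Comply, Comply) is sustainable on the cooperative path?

3

Need Σ_{k=1}^{K} δ^k ≥ (30−17)/(17−7) = 1.3000 at δ = 7/10.
At K = 2 the sum is 1.1900 < 1.3000; at K = 3 it is 1.5330 ≥ 1.3000.
So the minimum punishment length is K = 3.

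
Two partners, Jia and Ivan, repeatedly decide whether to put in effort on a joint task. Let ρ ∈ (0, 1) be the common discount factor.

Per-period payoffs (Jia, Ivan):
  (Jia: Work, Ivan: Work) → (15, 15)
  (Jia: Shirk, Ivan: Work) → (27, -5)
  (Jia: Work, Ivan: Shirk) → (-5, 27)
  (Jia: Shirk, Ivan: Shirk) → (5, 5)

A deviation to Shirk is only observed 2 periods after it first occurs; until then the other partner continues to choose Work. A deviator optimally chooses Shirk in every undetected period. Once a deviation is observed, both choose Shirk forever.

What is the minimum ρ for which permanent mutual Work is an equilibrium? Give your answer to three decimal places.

0.739

A deviator earns 27 for 2 periods, then 5 forever; cooperating earns 15 forever. Multiplying the IC by (1−ρ):
15 ≥ 27(1−ρ^2) + 5ρ^2, so 22·ρ^2 ≥ 12 and ρ^2 ≥ 6/11.
ρ ≥ (6/11)^(1/2) ≈ 0.739.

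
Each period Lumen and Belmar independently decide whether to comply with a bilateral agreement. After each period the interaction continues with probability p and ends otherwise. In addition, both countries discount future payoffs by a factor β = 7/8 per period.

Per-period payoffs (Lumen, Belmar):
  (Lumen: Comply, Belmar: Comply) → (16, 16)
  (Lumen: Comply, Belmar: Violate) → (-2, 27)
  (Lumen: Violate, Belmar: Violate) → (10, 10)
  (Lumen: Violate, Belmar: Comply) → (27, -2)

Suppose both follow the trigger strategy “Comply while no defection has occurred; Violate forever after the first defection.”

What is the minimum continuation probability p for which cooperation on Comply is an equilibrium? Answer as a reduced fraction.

88/119

Expected continuation weight on next period's payoff is β·p = 7/8·p, which plays the role of the discount factor.
Cooperation requires 7/8·p ≥ (27−16)/(27−10) = 11/17, hence p ≥ 88/119.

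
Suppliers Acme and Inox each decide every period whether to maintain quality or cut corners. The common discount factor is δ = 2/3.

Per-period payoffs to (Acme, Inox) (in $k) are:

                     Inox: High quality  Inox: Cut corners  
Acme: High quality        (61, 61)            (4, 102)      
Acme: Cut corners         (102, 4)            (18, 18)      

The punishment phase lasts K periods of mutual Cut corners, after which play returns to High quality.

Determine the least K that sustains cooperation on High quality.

Need Σ_{k=1}^{K} δ^k ≥ (102−61)/(61−18) = 0.9535 at δ = 2/3.
At K = 1 the sum is 0.6667 < 0.9535; at K = 2 it is 1.1111 ≥ 0.9535.
So the minimum punishment length is K = 2.

2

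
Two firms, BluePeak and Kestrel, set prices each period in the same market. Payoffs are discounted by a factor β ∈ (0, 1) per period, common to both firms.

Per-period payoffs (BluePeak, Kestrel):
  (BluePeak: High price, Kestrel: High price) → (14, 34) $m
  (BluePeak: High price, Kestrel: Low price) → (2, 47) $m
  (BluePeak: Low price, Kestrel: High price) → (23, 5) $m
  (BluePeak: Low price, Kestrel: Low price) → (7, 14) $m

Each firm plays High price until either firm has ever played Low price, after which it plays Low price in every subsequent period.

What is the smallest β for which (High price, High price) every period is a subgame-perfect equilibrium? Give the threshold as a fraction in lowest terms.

For BluePeak: deviation gain 23−14 = 9, per-period punishment loss 14−7 = 7. IC gives β ≥ 9/16.
For Kestrel: gain 13, loss 20 per period, so β ≥ 13/33.
The tighter constraint is BluePeak's, so cooperation needs β ≥ 9/16.

9/16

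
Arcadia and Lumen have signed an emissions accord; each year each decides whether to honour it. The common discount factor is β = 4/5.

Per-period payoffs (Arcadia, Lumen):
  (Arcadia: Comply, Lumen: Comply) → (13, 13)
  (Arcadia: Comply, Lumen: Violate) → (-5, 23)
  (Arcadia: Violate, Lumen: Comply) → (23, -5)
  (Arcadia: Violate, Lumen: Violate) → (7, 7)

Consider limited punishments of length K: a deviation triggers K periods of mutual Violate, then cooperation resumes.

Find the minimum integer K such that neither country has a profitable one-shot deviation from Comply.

Need Σ_{k=1}^{K} β^k ≥ (23−13)/(13−7) = 1.6667 at β = 4/5.
At K = 2 the sum is 1.4400 < 1.6667; at K = 3 it is 1.9520 ≥ 1.6667.
So the minimum punishment length is K = 3.

3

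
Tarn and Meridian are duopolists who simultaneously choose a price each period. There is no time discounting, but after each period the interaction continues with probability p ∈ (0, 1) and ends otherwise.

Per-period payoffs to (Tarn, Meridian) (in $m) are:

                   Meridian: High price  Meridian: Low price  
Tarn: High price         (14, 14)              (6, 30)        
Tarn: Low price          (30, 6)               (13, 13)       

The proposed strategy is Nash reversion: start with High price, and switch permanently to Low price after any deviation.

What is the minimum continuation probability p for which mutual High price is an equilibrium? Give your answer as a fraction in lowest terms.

With no time discounting, the continuation probability p plays the role of the discount factor.
Grim-trigger IC: 14/(1−p) ≥ 30 + 13p/(1−p) ⇒ p ≥ (30−14)/(30−13) = 16/17.

16/17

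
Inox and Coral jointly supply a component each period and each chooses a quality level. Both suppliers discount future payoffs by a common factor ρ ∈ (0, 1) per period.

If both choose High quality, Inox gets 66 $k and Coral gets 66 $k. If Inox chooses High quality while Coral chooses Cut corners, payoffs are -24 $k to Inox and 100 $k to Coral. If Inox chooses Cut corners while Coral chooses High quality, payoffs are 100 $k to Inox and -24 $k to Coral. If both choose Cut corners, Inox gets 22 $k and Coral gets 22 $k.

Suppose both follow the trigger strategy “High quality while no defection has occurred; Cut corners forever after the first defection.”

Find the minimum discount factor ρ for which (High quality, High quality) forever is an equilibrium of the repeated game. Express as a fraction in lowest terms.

17/39

Cooperation forever yields 66 each period: 66/(1−ρ).
Deviating yields 100 once, then 22 forever: 100 + 22ρ/(1−ρ).
No profitable deviation requires 66/(1−ρ) ≥ 100 + 22ρ/(1−ρ).
Multiplying by (1−ρ): 66 ≥ 100(1−ρ) + 22ρ = 100 − 78ρ.
So 78ρ ≥ 34, i.e. ρ ≥ 34/78 = 17/39.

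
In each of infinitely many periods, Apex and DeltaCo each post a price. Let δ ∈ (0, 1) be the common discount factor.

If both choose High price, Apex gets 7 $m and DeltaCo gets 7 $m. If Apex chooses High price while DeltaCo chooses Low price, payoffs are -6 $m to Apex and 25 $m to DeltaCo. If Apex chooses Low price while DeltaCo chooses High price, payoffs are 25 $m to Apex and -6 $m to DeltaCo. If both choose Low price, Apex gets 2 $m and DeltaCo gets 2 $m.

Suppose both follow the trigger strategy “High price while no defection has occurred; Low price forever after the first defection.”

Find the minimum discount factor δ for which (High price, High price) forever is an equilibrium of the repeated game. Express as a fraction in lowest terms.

Under grim trigger the critical discount factor is (T−C)/(T−P) with T = 25, C = 7, P = 2.
δ* = (25−7)/(25−2) = 18/23.

18/23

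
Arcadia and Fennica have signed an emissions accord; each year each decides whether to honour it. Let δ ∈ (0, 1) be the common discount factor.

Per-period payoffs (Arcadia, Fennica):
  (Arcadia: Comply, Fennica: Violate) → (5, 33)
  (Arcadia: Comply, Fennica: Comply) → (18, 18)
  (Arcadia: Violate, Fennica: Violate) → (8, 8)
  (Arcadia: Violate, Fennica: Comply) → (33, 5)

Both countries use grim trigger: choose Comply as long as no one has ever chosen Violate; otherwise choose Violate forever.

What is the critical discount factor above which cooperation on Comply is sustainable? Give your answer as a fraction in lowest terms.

Under grim trigger the critical discount factor is (T−C)/(T−P) with T = 33, C = 18, P = 8.
δ* = (33−18)/(33−8) = 15/25 = 3/5.

3/5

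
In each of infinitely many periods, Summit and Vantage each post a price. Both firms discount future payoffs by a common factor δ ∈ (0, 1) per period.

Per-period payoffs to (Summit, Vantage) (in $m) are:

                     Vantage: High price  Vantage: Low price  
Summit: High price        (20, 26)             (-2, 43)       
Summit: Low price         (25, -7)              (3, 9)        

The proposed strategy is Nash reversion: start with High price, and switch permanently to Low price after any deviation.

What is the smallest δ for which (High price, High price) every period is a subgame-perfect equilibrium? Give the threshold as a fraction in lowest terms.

Summit's threshold: (25−20)/(25−3) = 5/22.
Vantage's threshold: (43−26)/(43−9) = 1/2.
5/22 < 1/2, so Vantage binds and δ* = 1/2.

1/2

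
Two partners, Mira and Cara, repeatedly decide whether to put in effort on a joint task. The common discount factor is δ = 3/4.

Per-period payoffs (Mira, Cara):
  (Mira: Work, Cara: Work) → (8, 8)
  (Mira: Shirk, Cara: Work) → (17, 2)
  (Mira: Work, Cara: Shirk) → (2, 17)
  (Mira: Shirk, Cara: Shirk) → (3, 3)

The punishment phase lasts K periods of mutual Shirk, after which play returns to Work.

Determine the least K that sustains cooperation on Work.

4

Need Σ_{k=1}^{K} δ^k ≥ (17−8)/(8−3) = 1.8000 at δ = 3/4.
At K = 3 the sum is 1.7344 < 1.8000; at K = 4 it is 2.0508 ≥ 1.8000.
So the minimum punishment length is K = 4.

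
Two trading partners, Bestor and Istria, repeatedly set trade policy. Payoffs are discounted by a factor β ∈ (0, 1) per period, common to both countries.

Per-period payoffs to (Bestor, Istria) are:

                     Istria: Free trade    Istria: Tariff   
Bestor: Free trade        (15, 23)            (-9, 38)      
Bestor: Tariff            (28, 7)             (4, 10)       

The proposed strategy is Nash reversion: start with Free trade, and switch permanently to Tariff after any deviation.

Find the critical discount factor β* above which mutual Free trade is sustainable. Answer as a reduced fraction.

Bestor's threshold: (28−15)/(28−4) = 13/24.
Istria's threshold: (38−23)/(38−10) = 15/28.
13/24 > 15/28, so Bestor binds and β* = 13/24.

13/24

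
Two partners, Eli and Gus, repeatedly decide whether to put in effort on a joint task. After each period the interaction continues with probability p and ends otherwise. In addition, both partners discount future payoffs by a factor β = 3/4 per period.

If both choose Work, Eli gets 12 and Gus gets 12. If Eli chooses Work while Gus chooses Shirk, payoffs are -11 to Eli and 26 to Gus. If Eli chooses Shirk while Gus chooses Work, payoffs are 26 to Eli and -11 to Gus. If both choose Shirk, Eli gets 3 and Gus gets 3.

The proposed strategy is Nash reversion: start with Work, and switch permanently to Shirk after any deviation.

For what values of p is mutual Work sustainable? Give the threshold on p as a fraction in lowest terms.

56/69

Expected continuation weight on next period's payoff is β·p = 3/4·p, which plays the role of the discount factor.
Cooperation requires 3/4·p ≥ (26−12)/(26−3) = 14/23, hence p ≥ 56/69.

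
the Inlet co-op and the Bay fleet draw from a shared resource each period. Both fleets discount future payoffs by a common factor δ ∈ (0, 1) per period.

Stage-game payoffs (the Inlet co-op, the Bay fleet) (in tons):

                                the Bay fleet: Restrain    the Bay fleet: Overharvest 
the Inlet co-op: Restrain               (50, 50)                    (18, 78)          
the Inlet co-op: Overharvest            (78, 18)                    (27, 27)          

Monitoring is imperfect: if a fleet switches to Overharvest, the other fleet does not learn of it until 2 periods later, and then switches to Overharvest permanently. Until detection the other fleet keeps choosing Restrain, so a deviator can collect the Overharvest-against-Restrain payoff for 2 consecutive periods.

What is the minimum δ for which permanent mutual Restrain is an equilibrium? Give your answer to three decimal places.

0.741

The best deviation is to choose Overharvest for all 2 undetected periods, earning 78 each, then 27 forever once detected.
Deviation value: 78(1−δ^2)/(1−δ) + 27δ^2/(1−δ); cooperation value: 50/(1−δ).
IC: 50 ≥ 78(1−δ^2) + 27δ^2 = 78 − 51δ^2.
So δ^2 ≥ 28/51, giving δ ≥ (28/51)^(1/2) ≈ 0.741.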